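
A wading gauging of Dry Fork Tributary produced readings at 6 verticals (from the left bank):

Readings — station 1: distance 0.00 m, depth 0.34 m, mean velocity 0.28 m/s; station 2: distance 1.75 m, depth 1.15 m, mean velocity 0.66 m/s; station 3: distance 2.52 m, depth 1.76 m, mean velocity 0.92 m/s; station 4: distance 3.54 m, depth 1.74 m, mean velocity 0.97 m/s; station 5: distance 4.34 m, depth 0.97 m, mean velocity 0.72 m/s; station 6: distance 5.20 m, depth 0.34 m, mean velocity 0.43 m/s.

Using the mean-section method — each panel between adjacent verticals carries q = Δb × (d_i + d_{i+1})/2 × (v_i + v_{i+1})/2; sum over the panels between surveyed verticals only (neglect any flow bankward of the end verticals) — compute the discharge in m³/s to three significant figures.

Panel 1-2: Δb = 1.75 m, d̄ = (0.34+1.15)/2 = 0.745, v̄ = (0.28+0.66)/2 = 0.47 → q = 1.75×0.745×0.47 = 0.6128 m³/s
Panel 2-3: Δb = 0.77 m, d̄ = (1.15+1.76)/2 = 1.455, v̄ = (0.66+0.92)/2 = 0.79 → q = 0.77×1.455×0.79 = 0.8851 m³/s
Panel 3-4: Δb = 1.02 m, d̄ = (1.76+1.74)/2 = 1.75, v̄ = (0.92+0.97)/2 = 0.945 → q = 1.02×1.75×0.945 = 1.687 m³/s
Panel 4-5: Δb = 0.8 m, d̄ = (1.74+0.97)/2 = 1.355, v̄ = (0.97+0.72)/2 = 0.845 → q = 0.8×1.355×0.845 = 0.9160 m³/s
Panel 5-6: Δb = 0.86 m, d̄ = (0.97+0.34)/2 = 0.655, v̄ = (0.72+0.43)/2 = 0.575 → q = 0.86×0.655×0.575 = 0.3239 m³/s
Q = Σ q = 4.425 m³/s

4.42 m³/s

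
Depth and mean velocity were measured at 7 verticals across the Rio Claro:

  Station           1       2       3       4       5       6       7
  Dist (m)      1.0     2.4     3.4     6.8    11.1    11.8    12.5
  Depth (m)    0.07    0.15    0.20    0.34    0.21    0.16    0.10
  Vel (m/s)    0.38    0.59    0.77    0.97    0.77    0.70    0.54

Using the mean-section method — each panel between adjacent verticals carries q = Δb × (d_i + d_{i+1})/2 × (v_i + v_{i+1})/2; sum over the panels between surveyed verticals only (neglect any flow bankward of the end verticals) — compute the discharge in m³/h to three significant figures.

Panel 1-2: Δb = 1.4 m, d̄ = (0.07+0.15)/2 = 0.11, v̄ = (0.38+0.59)/2 = 0.485 → q = 1.4×0.11×0.485 = 0.07469 m³/s
Panel 2-3: Δb = 1 m, d̄ = (0.15+0.20)/2 = 0.175, v̄ = (0.59+0.77)/2 = 0.68 → q = 1×0.175×0.68 = 0.1190 m³/s
Panel 3-4: Δb = 3.4 m, d̄ = (0.20+0.34)/2 = 0.27, v̄ = (0.77+0.97)/2 = 0.87 → q = 3.4×0.27×0.87 = 0.7987 m³/s
Panel 4-5: Δb = 4.3 m, d̄ = (0.34+0.21)/2 = 0.275, v̄ = (0.97+0.77)/2 = 0.87 → q = 4.3×0.275×0.87 = 1.029 m³/s
Panel 5-6: Δb = 0.7 m, d̄ = (0.21+0.16)/2 = 0.185, v̄ = (0.77+0.70)/2 = 0.735 → q = 0.7×0.185×0.735 = 0.09518 m³/s
Panel 6-7: Δb = 0.7 m, d̄ = (0.16+0.10)/2 = 0.13, v̄ = (0.70+0.54)/2 = 0.62 → q = 0.7×0.13×0.62 = 0.05642 m³/s
Q = Σ q = 2.173 m³/s
= 2.173 × 3600 = 7822 m³/h

7820 m³/h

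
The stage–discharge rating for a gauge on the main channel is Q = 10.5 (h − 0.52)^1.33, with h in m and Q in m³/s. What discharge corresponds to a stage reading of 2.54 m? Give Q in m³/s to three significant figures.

Q = 10.5 × (2.54 − 0.52)^1.33 = 10.5 × 2.02^1.33 = 26.75 m³/s

26.7 m³/s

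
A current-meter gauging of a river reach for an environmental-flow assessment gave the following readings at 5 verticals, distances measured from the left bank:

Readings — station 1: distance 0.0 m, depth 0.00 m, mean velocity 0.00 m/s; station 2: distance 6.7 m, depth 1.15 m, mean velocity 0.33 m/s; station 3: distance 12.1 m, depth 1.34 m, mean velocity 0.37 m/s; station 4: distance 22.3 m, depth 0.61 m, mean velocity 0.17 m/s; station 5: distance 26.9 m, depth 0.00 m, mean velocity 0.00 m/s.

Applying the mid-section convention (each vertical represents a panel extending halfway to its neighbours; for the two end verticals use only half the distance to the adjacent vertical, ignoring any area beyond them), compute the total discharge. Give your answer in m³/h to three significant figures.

w_2 = (12.1 − 0.0)/2 = 6.05 m; q_2 = 0.33 × 1.15 × 6.05 = 2.296 m³/s
w_3 = (22.3 − 6.7)/2 = 7.8 m; q_3 = 0.37 × 1.34 × 7.8 = 3.867 m³/s
w_4 = (26.9 − 12.1)/2 = 7.4 m; q_4 = 0.17 × 0.61 × 7.4 = 0.7674 m³/s
Stations 1, 5 contribute zero (depth or velocity is 0).
Q = Σ qᵢ = 6.931 m³/s
= 6.931 × 3600 = 24950 m³/h

25000 m³/h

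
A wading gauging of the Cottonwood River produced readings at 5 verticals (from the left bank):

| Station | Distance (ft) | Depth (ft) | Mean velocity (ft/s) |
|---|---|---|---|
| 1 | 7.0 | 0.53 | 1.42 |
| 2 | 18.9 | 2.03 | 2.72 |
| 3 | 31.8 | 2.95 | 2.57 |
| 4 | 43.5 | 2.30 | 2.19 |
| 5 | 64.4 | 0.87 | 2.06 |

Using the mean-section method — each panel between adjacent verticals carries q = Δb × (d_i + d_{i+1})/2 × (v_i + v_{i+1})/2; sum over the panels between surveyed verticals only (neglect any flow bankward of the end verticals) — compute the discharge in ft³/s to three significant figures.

Panel 1-2: Δb = 11.9 ft, d̄ = (0.53+2.03)/2 = 1.28, v̄ = (1.42+2.72)/2 = 2.07 → q = 11.9×1.28×2.07 = 31.53 ft³/s
Panel 2-3: Δb = 12.9 ft, d̄ = (2.03+2.95)/2 = 2.49, v̄ = (2.72+2.57)/2 = 2.645 → q = 12.9×2.49×2.645 = 84.96 ft³/s
Panel 3-4: Δb = 11.7 ft, d̄ = (2.95+2.30)/2 = 2.625, v̄ = (2.57+2.19)/2 = 2.38 → q = 11.7×2.625×2.38 = 73.10 ft³/s
Panel 4-5: Δb = 20.9 ft, d̄ = (2.30+0.87)/2 = 1.585, v̄ = (2.19+2.06)/2 = 2.125 → q = 20.9×1.585×2.125 = 70.39 ft³/s
Q = Σ q = 260.0 ft³/s

260 ft³/s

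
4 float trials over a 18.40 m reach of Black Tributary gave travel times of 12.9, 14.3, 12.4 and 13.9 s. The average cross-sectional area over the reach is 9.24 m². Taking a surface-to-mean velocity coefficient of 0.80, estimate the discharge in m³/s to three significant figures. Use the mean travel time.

10.2 m³/s

t̄ = (12.9 + 14.3 + 12.4 + 13.9) / 4 = 13.375 s
v_surface = L / t̄ = 18.40 / 13.375 = 1.376 m/s
v_mean = 0.80 × 1.376 = 1.101 m/s
Q = A × v_mean = 9.24 × 1.101 = 10.17 m³/s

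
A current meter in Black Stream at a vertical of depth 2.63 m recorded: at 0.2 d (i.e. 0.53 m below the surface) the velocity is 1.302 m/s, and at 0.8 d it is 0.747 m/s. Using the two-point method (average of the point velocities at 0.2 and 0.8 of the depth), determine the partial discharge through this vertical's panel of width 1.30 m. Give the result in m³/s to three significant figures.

v̄ = (1.302 + 0.747) / 2 = 1.025 m/s
q = v̄ × d × w = 1.025 × 2.63 × 1.30 = 3.503 m³/s

3.50 m³/s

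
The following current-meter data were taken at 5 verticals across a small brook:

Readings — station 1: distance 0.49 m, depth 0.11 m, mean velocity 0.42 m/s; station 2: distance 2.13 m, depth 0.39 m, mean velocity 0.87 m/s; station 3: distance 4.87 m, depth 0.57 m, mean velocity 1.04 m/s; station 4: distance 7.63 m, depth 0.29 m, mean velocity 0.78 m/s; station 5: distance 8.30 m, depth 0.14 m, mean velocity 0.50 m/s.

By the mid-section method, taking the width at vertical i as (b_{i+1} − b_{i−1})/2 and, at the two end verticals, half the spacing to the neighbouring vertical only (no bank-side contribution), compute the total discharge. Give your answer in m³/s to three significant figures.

w_1 = (2.13 − 0.49)/2 = 0.82 m; q_1 = 0.42 × 0.11 × 0.82 = 0.03788 m³/s
w_2 = (4.87 − 0.49)/2 = 2.19 m; q_2 = 0.87 × 0.39 × 2.19 = 0.7431 m³/s
w_3 = (7.63 − 2.13)/2 = 2.75 m; q_3 = 1.04 × 0.57 × 2.75 = 1.630 m³/s
w_4 = (8.30 − 4.87)/2 = 1.715 m; q_4 = 0.78 × 0.29 × 1.715 = 0.3879 m³/s
w_5 = (8.30 − 7.63)/2 = 0.335 m; q_5 = 0.50 × 0.14 × 0.335 = 0.02345 m³/s
Q = Σ qᵢ = 2.823 m³/s

2.82 m³/s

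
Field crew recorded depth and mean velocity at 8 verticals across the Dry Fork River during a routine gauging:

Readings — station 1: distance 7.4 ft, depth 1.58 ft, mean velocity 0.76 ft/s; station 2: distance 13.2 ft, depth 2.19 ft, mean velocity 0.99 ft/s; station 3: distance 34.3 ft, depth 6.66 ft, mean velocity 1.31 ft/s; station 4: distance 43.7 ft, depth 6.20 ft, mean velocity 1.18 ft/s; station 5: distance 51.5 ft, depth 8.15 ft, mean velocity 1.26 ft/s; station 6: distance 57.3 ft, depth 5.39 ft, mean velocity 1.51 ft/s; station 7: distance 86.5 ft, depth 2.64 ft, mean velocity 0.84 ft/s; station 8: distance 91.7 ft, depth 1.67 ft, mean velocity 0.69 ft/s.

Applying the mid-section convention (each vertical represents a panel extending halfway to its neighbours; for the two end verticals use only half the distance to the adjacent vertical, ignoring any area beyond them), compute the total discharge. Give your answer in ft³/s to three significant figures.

w_1 = (13.2 − 7.4)/2 = 2.9 ft; q_1 = 0.76 × 1.58 × 2.9 = 3.482 ft³/s
w_2 = (34.3 − 7.4)/2 = 13.45 ft; q_2 = 0.99 × 2.19 × 13.45 = 29.16 ft³/s
w_3 = (43.7 − 13.2)/2 = 15.25 ft; q_3 = 1.31 × 6.66 × 15.25 = 133.1 ft³/s
w_4 = (51.5 − 34.3)/2 = 8.6 ft; q_4 = 1.18 × 6.20 × 8.6 = 62.92 ft³/s
w_5 = (57.3 − 43.7)/2 = 6.8 ft; q_5 = 1.26 × 8.15 × 6.8 = 69.83 ft³/s
w_6 = (86.5 − 51.5)/2 = 17.5 ft; q_6 = 1.51 × 5.39 × 17.5 = 142.4 ft³/s
w_7 = (91.7 − 57.3)/2 = 17.2 ft; q_7 = 0.84 × 2.64 × 17.2 = 38.14 ft³/s
w_8 = (91.7 − 86.5)/2 = 2.6 ft; q_8 = 0.69 × 1.67 × 2.6 = 2.996 ft³/s
Q = Σ qᵢ = 482.0 ft³/s

482 ft³/s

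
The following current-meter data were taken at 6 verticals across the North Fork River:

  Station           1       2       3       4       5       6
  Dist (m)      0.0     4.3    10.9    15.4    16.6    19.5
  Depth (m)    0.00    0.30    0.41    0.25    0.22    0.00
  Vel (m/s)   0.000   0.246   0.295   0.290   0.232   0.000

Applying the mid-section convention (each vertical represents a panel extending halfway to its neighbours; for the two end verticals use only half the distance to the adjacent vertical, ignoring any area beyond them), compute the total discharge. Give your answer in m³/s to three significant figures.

w_2 = (10.9 − 0.0)/2 = 5.45 m; q_2 = 0.246 × 0.30 × 5.45 = 0.4022 m³/s
w_3 = (15.4 − 4.3)/2 = 5.55 m; q_3 = 0.295 × 0.41 × 5.55 = 0.6713 m³/s
w_4 = (16.6 − 10.9)/2 = 2.85 m; q_4 = 0.290 × 0.25 × 2.85 = 0.2066 m³/s
w_5 = (19.5 − 15.4)/2 = 2.05 m; q_5 = 0.232 × 0.22 × 2.05 = 0.1046 m³/s
Stations 1, 6 contribute zero (depth or velocity is 0).
Q = Σ qᵢ = 1.385 m³/s

1.38 m³/s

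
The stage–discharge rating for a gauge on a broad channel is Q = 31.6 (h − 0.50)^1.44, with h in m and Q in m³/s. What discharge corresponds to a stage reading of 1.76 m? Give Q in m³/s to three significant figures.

44.1 m³/s

Q = 31.6 × (1.76 − 0.50)^1.44 = 31.6 × 1.26^1.44 = 44.08 m³/s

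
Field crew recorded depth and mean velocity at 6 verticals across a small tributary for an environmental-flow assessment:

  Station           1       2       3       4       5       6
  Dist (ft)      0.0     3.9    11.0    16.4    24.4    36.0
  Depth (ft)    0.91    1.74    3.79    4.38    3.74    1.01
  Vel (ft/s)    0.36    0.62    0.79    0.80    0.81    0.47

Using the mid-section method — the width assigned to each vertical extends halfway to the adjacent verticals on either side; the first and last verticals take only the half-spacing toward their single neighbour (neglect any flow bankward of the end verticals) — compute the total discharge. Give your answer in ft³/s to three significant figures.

81.2 ft³/s

w_1 = (3.9 − 0.0)/2 = 1.95 ft; q_1 = 0.36 × 0.91 × 1.95 = 0.6388 ft³/s
w_2 = (11.0 − 0.0)/2 = 5.5 ft; q_2 = 0.62 × 1.74 × 5.5 = 5.933 ft³/s
w_3 = (16.4 − 3.9)/2 = 6.25 ft; q_3 = 0.79 × 3.79 × 6.25 = 18.71 ft³/s
w_4 = (24.4 − 11.0)/2 = 6.7 ft; q_4 = 0.80 × 4.38 × 6.7 = 23.48 ft³/s
w_5 = (36.0 − 16.4)/2 = 9.8 ft; q_5 = 0.81 × 3.74 × 9.8 = 29.69 ft³/s
w_6 = (36.0 − 24.4)/2 = 5.8 ft; q_6 = 0.47 × 1.01 × 5.8 = 2.753 ft³/s
Q = Σ qᵢ = 81.20 ft³/s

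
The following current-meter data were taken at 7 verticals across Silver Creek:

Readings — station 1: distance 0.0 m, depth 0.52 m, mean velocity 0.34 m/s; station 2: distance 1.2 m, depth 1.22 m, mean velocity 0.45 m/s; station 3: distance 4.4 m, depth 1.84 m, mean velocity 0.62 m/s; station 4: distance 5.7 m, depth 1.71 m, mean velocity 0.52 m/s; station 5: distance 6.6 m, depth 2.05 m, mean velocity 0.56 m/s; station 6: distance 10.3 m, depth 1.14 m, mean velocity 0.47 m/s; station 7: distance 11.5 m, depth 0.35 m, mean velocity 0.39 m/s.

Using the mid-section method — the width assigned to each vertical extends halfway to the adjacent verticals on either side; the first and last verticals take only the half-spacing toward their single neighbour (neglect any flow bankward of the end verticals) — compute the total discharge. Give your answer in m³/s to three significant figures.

w_1 = (1.2 − 0.0)/2 = 0.6 m; q_1 = 0.34 × 0.52 × 0.6 = 0.1061 m³/s
w_2 = (4.4 − 0.0)/2 = 2.2 m; q_2 = 0.45 × 1.22 × 2.2 = 1.208 m³/s
w_3 = (5.7 − 1.2)/2 = 2.25 m; q_3 = 0.62 × 1.84 × 2.25 = 2.567 m³/s
w_4 = (6.6 − 4.4)/2 = 1.1 m; q_4 = 0.52 × 1.71 × 1.1 = 0.9781 m³/s
w_5 = (10.3 − 5.7)/2 = 2.3 m; q_5 = 0.56 × 2.05 × 2.3 = 2.640 m³/s
w_6 = (11.5 − 6.6)/2 = 2.45 m; q_6 = 0.47 × 1.14 × 2.45 = 1.313 m³/s
w_7 = (11.5 − 10.3)/2 = 0.6 m; q_7 = 0.39 × 0.35 × 0.6 = 0.08190 m³/s
Q = Σ qᵢ = 8.894 m³/s

8.89 m³/s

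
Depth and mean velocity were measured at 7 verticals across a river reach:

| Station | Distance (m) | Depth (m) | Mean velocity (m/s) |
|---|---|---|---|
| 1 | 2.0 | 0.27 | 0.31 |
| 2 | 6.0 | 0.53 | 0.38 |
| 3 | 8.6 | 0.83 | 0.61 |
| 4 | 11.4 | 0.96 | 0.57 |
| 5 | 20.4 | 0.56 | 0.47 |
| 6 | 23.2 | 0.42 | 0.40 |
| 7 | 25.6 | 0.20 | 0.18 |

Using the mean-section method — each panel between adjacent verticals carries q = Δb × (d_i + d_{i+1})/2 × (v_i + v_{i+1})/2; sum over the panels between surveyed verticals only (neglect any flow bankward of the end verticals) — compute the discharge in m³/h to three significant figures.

26200 m³/h

Panel 1-2: Δb = 4 m, d̄ = (0.27+0.53)/2 = 0.4, v̄ = (0.31+0.38)/2 = 0.345 → q = 4×0.4×0.345 = 0.5520 m³/s
Panel 2-3: Δb = 2.6 m, d̄ = (0.53+0.83)/2 = 0.68, v̄ = (0.38+0.61)/2 = 0.495 → q = 2.6×0.68×0.495 = 0.8752 m³/s
Panel 3-4: Δb = 2.8 m, d̄ = (0.83+0.96)/2 = 0.895, v̄ = (0.61+0.57)/2 = 0.59 → q = 2.8×0.895×0.59 = 1.479 m³/s
Panel 4-5: Δb = 9 m, d̄ = (0.96+0.56)/2 = 0.76, v̄ = (0.57+0.47)/2 = 0.52 → q = 9×0.76×0.52 = 3.557 m³/s
Panel 5-6: Δb = 2.8 m, d̄ = (0.56+0.42)/2 = 0.49, v̄ = (0.47+0.40)/2 = 0.435 → q = 2.8×0.49×0.435 = 0.5968 m³/s
Panel 6-7: Δb = 2.4 m, d̄ = (0.42+0.20)/2 = 0.31, v̄ = (0.40+0.18)/2 = 0.29 → q = 2.4×0.31×0.29 = 0.2158 m³/s
Q = Σ q = 7.275 m³/s
= 7.275 × 3600 = 26190 m³/h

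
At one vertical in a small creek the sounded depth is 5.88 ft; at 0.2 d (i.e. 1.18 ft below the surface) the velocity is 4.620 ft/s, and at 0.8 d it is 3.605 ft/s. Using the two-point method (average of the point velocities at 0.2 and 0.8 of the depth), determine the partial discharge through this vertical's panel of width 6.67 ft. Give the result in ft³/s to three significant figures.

161 ft³/s

v̄ = (4.620 + 3.605) / 2 = 4.113 ft/s
q = v̄ × d × w = 4.113 × 5.88 × 6.67 = 161.3 ft³/s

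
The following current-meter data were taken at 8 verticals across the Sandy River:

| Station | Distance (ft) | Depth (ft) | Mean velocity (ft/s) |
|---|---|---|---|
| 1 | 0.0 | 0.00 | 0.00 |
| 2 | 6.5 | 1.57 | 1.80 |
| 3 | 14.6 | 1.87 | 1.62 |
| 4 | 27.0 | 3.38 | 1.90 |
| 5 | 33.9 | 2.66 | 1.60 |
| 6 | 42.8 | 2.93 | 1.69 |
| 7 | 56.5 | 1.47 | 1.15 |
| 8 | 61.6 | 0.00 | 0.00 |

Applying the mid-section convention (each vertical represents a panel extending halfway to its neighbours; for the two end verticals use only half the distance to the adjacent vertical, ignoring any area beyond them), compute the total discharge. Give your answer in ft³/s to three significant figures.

219 ft³/s

w_2 = (14.6 − 0.0)/2 = 7.3 ft; q_2 = 1.80 × 1.57 × 7.3 = 20.63 ft³/s
w_3 = (27.0 − 6.5)/2 = 10.25 ft; q_3 = 1.62 × 1.87 × 10.25 = 31.05 ft³/s
w_4 = (33.9 − 14.6)/2 = 9.65 ft; q_4 = 1.90 × 3.38 × 9.65 = 61.97 ft³/s
w_5 = (42.8 − 27.0)/2 = 7.9 ft; q_5 = 1.60 × 2.66 × 7.9 = 33.62 ft³/s
w_6 = (56.5 − 33.9)/2 = 11.3 ft; q_6 = 1.69 × 2.93 × 11.3 = 55.95 ft³/s
w_7 = (61.6 − 42.8)/2 = 9.4 ft; q_7 = 1.15 × 1.47 × 9.4 = 15.89 ft³/s
Stations 1, 8 contribute zero (depth or velocity is 0).
Q = Σ qᵢ = 219.1 ft³/s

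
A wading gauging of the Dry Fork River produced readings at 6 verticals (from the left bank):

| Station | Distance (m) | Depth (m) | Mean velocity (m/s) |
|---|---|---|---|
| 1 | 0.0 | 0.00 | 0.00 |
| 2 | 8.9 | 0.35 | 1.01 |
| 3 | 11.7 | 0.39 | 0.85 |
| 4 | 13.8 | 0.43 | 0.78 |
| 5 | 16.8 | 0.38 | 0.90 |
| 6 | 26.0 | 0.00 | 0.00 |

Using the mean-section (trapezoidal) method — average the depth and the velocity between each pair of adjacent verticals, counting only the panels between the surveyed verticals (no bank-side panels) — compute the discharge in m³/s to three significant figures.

4.26 m³/s

Panel 1-2: Δb = 8.9 m, d̄ = (0.00+0.35)/2 = 0.175, v̄ = (0.00+1.01)/2 = 0.505 → q = 8.9×0.175×0.505 = 0.7865 m³/s
Panel 2-3: Δb = 2.8 m, d̄ = (0.35+0.39)/2 = 0.37, v̄ = (1.01+0.85)/2 = 0.93 → q = 2.8×0.37×0.93 = 0.9635 m³/s
Panel 3-4: Δb = 2.1 m, d̄ = (0.39+0.43)/2 = 0.41, v̄ = (0.85+0.78)/2 = 0.815 → q = 2.1×0.41×0.815 = 0.7017 m³/s
Panel 4-5: Δb = 3 m, d̄ = (0.43+0.38)/2 = 0.405, v̄ = (0.78+0.90)/2 = 0.84 → q = 3×0.405×0.84 = 1.021 m³/s
Panel 5-6: Δb = 9.2 m, d̄ = (0.38+0.00)/2 = 0.19, v̄ = (0.90+0.00)/2 = 0.45 → q = 9.2×0.19×0.45 = 0.7866 m³/s
Q = Σ q = 4.259 m³/s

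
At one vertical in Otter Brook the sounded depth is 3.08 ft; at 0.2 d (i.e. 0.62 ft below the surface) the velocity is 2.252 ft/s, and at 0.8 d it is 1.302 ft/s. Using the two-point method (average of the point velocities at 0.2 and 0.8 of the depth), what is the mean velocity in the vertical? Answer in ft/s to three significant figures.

v̄ = (2.252 + 1.302) / 2 = 1.777 ft/s

1.78 ft/s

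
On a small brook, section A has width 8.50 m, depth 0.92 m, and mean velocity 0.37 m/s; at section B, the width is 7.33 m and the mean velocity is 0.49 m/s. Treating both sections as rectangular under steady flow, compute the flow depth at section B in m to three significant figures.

Q = A₁V₁ = (8.50×0.92) × 0.37 = 2.893 m³/s
d₂ = Q/(b₂ V₂) = 2.893/(7.33×0.49) = 0.8056 m

0.806 m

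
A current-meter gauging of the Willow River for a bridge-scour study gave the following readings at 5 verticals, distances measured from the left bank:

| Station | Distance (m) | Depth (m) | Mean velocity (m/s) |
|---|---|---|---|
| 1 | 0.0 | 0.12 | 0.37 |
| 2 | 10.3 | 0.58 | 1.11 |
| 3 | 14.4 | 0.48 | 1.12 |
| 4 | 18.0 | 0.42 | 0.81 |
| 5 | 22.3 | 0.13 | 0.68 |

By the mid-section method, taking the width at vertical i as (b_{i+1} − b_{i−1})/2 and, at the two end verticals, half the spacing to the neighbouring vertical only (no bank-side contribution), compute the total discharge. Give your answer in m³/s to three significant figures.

w_1 = (10.3 − 0.0)/2 = 5.15 m; q_1 = 0.37 × 0.12 × 5.15 = 0.2287 m³/s
w_2 = (14.4 − 0.0)/2 = 7.2 m; q_2 = 1.11 × 0.58 × 7.2 = 4.635 m³/s
w_3 = (18.0 − 10.3)/2 = 3.85 m; q_3 = 1.12 × 0.48 × 3.85 = 2.070 m³/s
w_4 = (22.3 − 14.4)/2 = 3.95 m; q_4 = 0.81 × 0.42 × 3.95 = 1.344 m³/s
w_5 = (22.3 − 18.0)/2 = 2.15 m; q_5 = 0.68 × 0.13 × 2.15 = 0.1901 m³/s
Q = Σ qᵢ = 8.468 m³/s

8.47 m³/s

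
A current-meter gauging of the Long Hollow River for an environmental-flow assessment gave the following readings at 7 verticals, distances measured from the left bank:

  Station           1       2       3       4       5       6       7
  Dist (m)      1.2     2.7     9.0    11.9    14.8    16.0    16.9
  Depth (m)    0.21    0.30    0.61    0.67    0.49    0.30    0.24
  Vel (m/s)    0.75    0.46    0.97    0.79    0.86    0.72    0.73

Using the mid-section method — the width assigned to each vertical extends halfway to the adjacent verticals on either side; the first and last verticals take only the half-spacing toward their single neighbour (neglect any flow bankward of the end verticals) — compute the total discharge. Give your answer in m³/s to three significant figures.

w_1 = (2.7 − 1.2)/2 = 0.75 m; q_1 = 0.75 × 0.21 × 0.75 = 0.1181 m³/s
w_2 = (9.0 − 1.2)/2 = 3.9 m; q_2 = 0.46 × 0.30 × 3.9 = 0.5382 m³/s
w_3 = (11.9 − 2.7)/2 = 4.6 m; q_3 = 0.97 × 0.61 × 4.6 = 2.722 m³/s
w_4 = (14.8 − 9.0)/2 = 2.9 m; q_4 = 0.79 × 0.67 × 2.9 = 1.535 m³/s
w_5 = (16.0 − 11.9)/2 = 2.05 m; q_5 = 0.86 × 0.49 × 2.05 = 0.8639 m³/s
w_6 = (16.9 − 14.8)/2 = 1.05 m; q_6 = 0.72 × 0.30 × 1.05 = 0.2268 m³/s
w_7 = (16.9 − 16.0)/2 = 0.45 m; q_7 = 0.73 × 0.24 × 0.45 = 0.07884 m³/s
Q = Σ qᵢ = 6.083 m³/s

6.08 m³/s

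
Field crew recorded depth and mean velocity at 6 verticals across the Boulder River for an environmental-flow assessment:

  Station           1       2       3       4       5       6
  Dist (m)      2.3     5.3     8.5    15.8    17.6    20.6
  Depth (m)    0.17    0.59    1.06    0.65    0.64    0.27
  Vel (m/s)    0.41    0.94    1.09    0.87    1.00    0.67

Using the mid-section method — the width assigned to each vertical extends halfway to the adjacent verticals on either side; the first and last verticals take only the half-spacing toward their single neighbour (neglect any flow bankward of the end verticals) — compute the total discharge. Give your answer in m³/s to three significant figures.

w_1 = (5.3 − 2.3)/2 = 1.5 m; q_1 = 0.41 × 0.17 × 1.5 = 0.1046 m³/s
w_2 = (8.5 − 2.3)/2 = 3.1 m; q_2 = 0.94 × 0.59 × 3.1 = 1.719 m³/s
w_3 = (15.8 − 5.3)/2 = 5.25 m; q_3 = 1.09 × 1.06 × 5.25 = 6.066 m³/s
w_4 = (17.6 − 8.5)/2 = 4.55 m; q_4 = 0.87 × 0.65 × 4.55 = 2.573 m³/s
w_5 = (20.6 − 15.8)/2 = 2.4 m; q_5 = 1.00 × 0.64 × 2.4 = 1.536 m³/s
w_6 = (20.6 − 17.6)/2 = 1.5 m; q_6 = 0.67 × 0.27 × 1.5 = 0.2714 m³/s
Q = Σ qᵢ = 12.27 m³/s

12.3 m³/s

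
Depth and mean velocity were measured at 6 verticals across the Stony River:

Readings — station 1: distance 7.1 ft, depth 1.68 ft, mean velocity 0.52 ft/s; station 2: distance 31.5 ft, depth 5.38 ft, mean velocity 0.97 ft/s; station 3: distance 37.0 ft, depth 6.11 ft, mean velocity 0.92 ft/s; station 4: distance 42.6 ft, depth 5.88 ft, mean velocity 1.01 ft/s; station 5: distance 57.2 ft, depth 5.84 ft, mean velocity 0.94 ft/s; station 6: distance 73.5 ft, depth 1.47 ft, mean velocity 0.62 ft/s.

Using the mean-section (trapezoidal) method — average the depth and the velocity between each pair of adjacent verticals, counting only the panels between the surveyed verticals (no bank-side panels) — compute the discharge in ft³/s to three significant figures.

Panel 1-2: Δb = 24.4 ft, d̄ = (1.68+5.38)/2 = 3.53, v̄ = (0.52+0.97)/2 = 0.745 → q = 24.4×3.53×0.745 = 64.17 ft³/s
Panel 2-3: Δb = 5.5 ft, d̄ = (5.38+6.11)/2 = 5.745, v̄ = (0.97+0.92)/2 = 0.945 → q = 5.5×5.745×0.945 = 29.86 ft³/s
Panel 3-4: Δb = 5.6 ft, d̄ = (6.11+5.88)/2 = 5.995, v̄ = (0.92+1.01)/2 = 0.965 → q = 5.6×5.995×0.965 = 32.40 ft³/s
Panel 4-5: Δb = 14.6 ft, d̄ = (5.88+5.84)/2 = 5.86, v̄ = (1.01+0.94)/2 = 0.975 → q = 14.6×5.86×0.975 = 83.42 ft³/s
Panel 5-6: Δb = 16.3 ft, d̄ = (5.84+1.47)/2 = 3.655, v̄ = (0.94+0.62)/2 = 0.78 → q = 16.3×3.655×0.78 = 46.47 ft³/s
Q = Σ q = 256.3 ft³/s

256 ft³/s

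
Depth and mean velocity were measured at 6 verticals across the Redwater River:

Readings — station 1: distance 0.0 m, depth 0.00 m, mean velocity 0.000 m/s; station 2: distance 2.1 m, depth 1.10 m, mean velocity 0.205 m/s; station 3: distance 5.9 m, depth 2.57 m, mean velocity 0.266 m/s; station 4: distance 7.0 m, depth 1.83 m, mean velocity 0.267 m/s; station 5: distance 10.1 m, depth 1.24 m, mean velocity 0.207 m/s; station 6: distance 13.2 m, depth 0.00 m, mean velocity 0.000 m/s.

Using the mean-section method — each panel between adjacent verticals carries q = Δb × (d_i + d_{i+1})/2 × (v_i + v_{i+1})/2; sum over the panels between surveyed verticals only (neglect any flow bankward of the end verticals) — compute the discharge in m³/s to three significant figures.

3.73 m³/s

Panel 1-2: Δb = 2.1 m, d̄ = (0.00+1.10)/2 = 0.55, v̄ = (0.000+0.205)/2 = 0.1025 → q = 2.1×0.55×0.1025 = 0.1184 m³/s
Panel 2-3: Δb = 3.8 m, d̄ = (1.10+2.57)/2 = 1.835, v̄ = (0.205+0.266)/2 = 0.2355 → q = 3.8×1.835×0.2355 = 1.642 m³/s
Panel 3-4: Δb = 1.1 m, d̄ = (2.57+1.83)/2 = 2.2, v̄ = (0.266+0.267)/2 = 0.2665 → q = 1.1×2.2×0.2665 = 0.6449 m³/s
Panel 4-5: Δb = 3.1 m, d̄ = (1.83+1.24)/2 = 1.535, v̄ = (0.267+0.207)/2 = 0.237 → q = 3.1×1.535×0.237 = 1.128 m³/s
Panel 5-6: Δb = 3.1 m, d̄ = (1.24+0.00)/2 = 0.62, v̄ = (0.207+0.000)/2 = 0.1035 → q = 3.1×0.62×0.1035 = 0.1989 m³/s
Q = Σ q = 3.732 m³/s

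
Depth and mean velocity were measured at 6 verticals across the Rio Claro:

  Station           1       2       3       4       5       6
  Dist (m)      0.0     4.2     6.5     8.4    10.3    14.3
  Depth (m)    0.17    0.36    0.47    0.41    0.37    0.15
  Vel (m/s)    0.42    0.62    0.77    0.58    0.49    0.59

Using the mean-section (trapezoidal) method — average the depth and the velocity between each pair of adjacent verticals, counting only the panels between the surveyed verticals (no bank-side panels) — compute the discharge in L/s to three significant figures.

Panel 1-2: Δb = 4.2 m, d̄ = (0.17+0.36)/2 = 0.265, v̄ = (0.42+0.62)/2 = 0.52 → q = 4.2×0.265×0.52 = 0.5788 m³/s
Panel 2-3: Δb = 2.3 m, d̄ = (0.36+0.47)/2 = 0.415, v̄ = (0.62+0.77)/2 = 0.695 → q = 2.3×0.415×0.695 = 0.6634 m³/s
Panel 3-4: Δb = 1.9 m, d̄ = (0.47+0.41)/2 = 0.44, v̄ = (0.77+0.58)/2 = 0.675 → q = 1.9×0.44×0.675 = 0.5643 m³/s
Panel 4-5: Δb = 1.9 m, d̄ = (0.41+0.37)/2 = 0.39, v̄ = (0.58+0.49)/2 = 0.535 → q = 1.9×0.39×0.535 = 0.3964 m³/s
Panel 5-6: Δb = 4 m, d̄ = (0.37+0.15)/2 = 0.26, v̄ = (0.49+0.59)/2 = 0.54 → q = 4×0.26×0.54 = 0.5616 m³/s
Q = Σ q = 2.764 m³/s
= 2.764 × 1000 = 2764 L/s

2760 L/s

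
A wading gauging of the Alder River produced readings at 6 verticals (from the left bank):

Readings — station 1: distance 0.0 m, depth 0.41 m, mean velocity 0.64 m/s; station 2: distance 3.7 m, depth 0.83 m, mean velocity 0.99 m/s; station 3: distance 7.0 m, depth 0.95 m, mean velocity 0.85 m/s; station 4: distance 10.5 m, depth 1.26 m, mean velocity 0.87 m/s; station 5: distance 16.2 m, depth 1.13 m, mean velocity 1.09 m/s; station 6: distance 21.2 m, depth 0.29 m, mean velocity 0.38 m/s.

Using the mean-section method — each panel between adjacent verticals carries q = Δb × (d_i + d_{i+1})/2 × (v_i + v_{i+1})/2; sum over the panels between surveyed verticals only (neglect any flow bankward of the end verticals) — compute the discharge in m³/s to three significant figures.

Panel 1-2: Δb = 3.7 m, d̄ = (0.41+0.83)/2 = 0.62, v̄ = (0.64+0.99)/2 = 0.815 → q = 3.7×0.62×0.815 = 1.870 m³/s
Panel 2-3: Δb = 3.3 m, d̄ = (0.83+0.95)/2 = 0.89, v̄ = (0.99+0.85)/2 = 0.92 → q = 3.3×0.89×0.92 = 2.702 m³/s
Panel 3-4: Δb = 3.5 m, d̄ = (0.95+1.26)/2 = 1.105, v̄ = (0.85+0.87)/2 = 0.86 → q = 3.5×1.105×0.86 = 3.326 m³/s
Panel 4-5: Δb = 5.7 m, d̄ = (1.26+1.13)/2 = 1.195, v̄ = (0.87+1.09)/2 = 0.98 → q = 5.7×1.195×0.98 = 6.675 m³/s
Panel 5-6: Δb = 5 m, d̄ = (1.13+0.29)/2 = 0.71, v̄ = (1.09+0.38)/2 = 0.735 → q = 5×0.71×0.735 = 2.609 m³/s
Q = Σ q = 17.18 m³/s

17.2 m³/s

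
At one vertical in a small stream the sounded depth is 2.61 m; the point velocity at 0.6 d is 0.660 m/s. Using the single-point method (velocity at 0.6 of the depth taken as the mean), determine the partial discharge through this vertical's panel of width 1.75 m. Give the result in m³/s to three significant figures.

3.01 m³/s

v̄ = v₀.₆ = 0.660 m/s
q = v̄ × d × w = 0.6600 × 2.61 × 1.75 = 3.015 m³/s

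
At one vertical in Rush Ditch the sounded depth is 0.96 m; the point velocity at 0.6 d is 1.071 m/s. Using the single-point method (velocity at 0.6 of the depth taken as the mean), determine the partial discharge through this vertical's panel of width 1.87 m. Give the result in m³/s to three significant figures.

v̄ = v₀.₆ = 1.071 m/s
q = v̄ × d × w = 1.071 × 0.96 × 1.87 = 1.923 m³/s

1.92 m³/s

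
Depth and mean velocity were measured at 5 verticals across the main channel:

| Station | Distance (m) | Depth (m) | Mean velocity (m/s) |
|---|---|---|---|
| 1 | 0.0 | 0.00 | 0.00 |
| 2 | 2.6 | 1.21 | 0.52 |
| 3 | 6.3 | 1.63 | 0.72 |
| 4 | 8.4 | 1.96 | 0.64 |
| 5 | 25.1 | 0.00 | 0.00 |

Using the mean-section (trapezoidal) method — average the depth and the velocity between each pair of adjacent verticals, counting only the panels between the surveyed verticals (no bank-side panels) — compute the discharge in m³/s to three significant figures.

Panel 1-2: Δb = 2.6 m, d̄ = (0.00+1.21)/2 = 0.605, v̄ = (0.00+0.52)/2 = 0.26 → q = 2.6×0.605×0.26 = 0.4090 m³/s
Panel 2-3: Δb = 3.7 m, d̄ = (1.21+1.63)/2 = 1.42, v̄ = (0.52+0.72)/2 = 0.62 → q = 3.7×1.42×0.62 = 3.257 m³/s
Panel 3-4: Δb = 2.1 m, d̄ = (1.63+1.96)/2 = 1.795, v̄ = (0.72+0.64)/2 = 0.68 → q = 2.1×1.795×0.68 = 2.563 m³/s
Panel 4-5: Δb = 16.7 m, d̄ = (1.96+0.00)/2 = 0.98, v̄ = (0.64+0.00)/2 = 0.32 → q = 16.7×0.98×0.32 = 5.237 m³/s
Q = Σ q = 11.47 m³/s

11.5 m³/s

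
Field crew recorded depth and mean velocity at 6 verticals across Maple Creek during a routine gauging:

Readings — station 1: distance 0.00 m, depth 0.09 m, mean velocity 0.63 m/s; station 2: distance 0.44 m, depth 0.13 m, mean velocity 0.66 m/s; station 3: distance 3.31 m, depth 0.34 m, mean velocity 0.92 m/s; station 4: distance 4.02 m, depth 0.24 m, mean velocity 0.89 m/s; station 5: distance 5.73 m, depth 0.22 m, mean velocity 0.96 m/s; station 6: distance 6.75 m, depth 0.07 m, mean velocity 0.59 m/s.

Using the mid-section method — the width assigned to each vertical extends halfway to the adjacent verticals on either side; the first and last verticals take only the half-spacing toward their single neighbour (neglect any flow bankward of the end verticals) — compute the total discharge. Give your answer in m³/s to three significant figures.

1.28 m³/s

w_1 = (0.44 − 0.00)/2 = 0.22 m; q_1 = 0.63 × 0.09 × 0.22 = 0.01247 m³/s
w_2 = (3.31 − 0.00)/2 = 1.655 m; q_2 = 0.66 × 0.13 × 1.655 = 0.1420 m³/s
w_3 = (4.02 − 0.44)/2 = 1.79 m; q_3 = 0.92 × 0.34 × 1.79 = 0.5599 m³/s
w_4 = (5.73 − 3.31)/2 = 1.21 m; q_4 = 0.89 × 0.24 × 1.21 = 0.2585 m³/s
w_5 = (6.75 − 4.02)/2 = 1.365 m; q_5 = 0.96 × 0.22 × 1.365 = 0.2883 m³/s
w_6 = (6.75 − 5.73)/2 = 0.51 m; q_6 = 0.59 × 0.07 × 0.51 = 0.02106 m³/s
Q = Σ qᵢ = 1.282 m³/s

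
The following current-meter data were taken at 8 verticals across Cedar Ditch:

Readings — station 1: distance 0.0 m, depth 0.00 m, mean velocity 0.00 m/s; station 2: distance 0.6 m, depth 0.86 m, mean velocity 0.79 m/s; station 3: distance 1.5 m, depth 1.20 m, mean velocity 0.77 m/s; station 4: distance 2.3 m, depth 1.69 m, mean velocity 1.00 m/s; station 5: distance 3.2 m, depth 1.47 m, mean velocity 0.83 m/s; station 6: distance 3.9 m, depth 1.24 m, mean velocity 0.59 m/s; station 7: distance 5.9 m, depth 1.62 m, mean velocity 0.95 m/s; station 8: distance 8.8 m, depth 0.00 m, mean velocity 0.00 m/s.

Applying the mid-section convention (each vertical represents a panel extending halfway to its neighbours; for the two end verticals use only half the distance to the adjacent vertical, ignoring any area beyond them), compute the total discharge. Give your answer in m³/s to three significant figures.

w_2 = (1.5 − 0.0)/2 = 0.75 m; q_2 = 0.79 × 0.86 × 0.75 = 0.5096 m³/s
w_3 = (2.3 − 0.6)/2 = 0.85 m; q_3 = 0.77 × 1.20 × 0.85 = 0.7854 m³/s
w_4 = (3.2 − 1.5)/2 = 0.85 m; q_4 = 1.00 × 1.69 × 0.85 = 1.437 m³/s
w_5 = (3.9 − 2.3)/2 = 0.8 m; q_5 = 0.83 × 1.47 × 0.8 = 0.9761 m³/s
w_6 = (5.9 − 3.2)/2 = 1.35 m; q_6 = 0.59 × 1.24 × 1.35 = 0.9877 m³/s
w_7 = (8.8 − 3.9)/2 = 2.45 m; q_7 = 0.95 × 1.62 × 2.45 = 3.771 m³/s
Stations 1, 8 contribute zero (depth or velocity is 0).
Q = Σ qᵢ = 8.466 m³/s

8.47 m³/s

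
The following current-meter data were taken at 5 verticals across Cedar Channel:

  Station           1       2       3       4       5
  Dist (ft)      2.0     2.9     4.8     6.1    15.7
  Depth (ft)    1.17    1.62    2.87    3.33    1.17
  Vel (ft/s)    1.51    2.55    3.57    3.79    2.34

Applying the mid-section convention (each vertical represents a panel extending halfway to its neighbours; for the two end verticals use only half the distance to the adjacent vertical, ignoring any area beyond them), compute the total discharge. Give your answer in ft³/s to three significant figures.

w_1 = (2.9 − 2.0)/2 = 0.45 ft; q_1 = 1.51 × 1.17 × 0.45 = 0.7950 ft³/s
w_2 = (4.8 − 2.0)/2 = 1.4 ft; q_2 = 2.55 × 1.62 × 1.4 = 5.783 ft³/s
w_3 = (6.1 − 2.9)/2 = 1.6 ft; q_3 = 3.57 × 2.87 × 1.6 = 16.39 ft³/s
w_4 = (15.7 − 4.8)/2 = 5.45 ft; q_4 = 3.79 × 3.33 × 5.45 = 68.78 ft³/s
w_5 = (15.7 − 6.1)/2 = 4.8 ft; q_5 = 2.34 × 1.17 × 4.8 = 13.14 ft³/s
Q = Σ qᵢ = 104.9 ft³/s

105 ft³/s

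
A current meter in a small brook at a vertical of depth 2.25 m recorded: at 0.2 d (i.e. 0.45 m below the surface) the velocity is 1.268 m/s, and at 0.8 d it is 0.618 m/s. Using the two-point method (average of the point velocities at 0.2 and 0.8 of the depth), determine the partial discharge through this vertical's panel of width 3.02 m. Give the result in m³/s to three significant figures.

6.41 m³/s

v̄ = (1.268 + 0.618) / 2 = 0.9430 m/s
q = v̄ × d × w = 0.9430 × 2.25 × 3.02 = 6.408 m³/s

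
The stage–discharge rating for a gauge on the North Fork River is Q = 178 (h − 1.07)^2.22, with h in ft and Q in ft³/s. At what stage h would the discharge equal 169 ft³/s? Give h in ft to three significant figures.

2.05 ft

h − h₀ = (Q/C)^(1/b) = (169/178)^(1/2.22) = 0.9769 ft
h = 1.07 + 0.9769 = 2.047 ft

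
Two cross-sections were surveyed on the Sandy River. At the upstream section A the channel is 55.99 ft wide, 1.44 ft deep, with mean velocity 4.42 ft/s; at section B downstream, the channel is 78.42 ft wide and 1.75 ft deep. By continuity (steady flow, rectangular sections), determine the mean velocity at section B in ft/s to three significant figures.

Q = A₁V₁ = (55.99×1.44) × 4.42 = 356.4 ft³/s
A₂ = 78.42 × 1.75 = 137.2 ft²
V₂ = Q/A₂ = 356.4/137.2 = 2.597 ft/s

2.60 ft/s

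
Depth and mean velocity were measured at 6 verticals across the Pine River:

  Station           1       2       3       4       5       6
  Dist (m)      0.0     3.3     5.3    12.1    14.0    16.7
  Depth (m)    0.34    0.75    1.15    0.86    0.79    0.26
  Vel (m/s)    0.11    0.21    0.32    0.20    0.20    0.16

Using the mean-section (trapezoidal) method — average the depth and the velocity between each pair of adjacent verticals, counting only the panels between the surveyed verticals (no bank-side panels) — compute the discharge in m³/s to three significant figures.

Panel 1-2: Δb = 3.3 m, d̄ = (0.34+0.75)/2 = 0.545, v̄ = (0.11+0.21)/2 = 0.16 → q = 3.3×0.545×0.16 = 0.2878 m³/s
Panel 2-3: Δb = 2 m, d̄ = (0.75+1.15)/2 = 0.95, v̄ = (0.21+0.32)/2 = 0.265 → q = 2×0.95×0.265 = 0.5035 m³/s
Panel 3-4: Δb = 6.8 m, d̄ = (1.15+0.86)/2 = 1.005, v̄ = (0.32+0.20)/2 = 0.26 → q = 6.8×1.005×0.26 = 1.777 m³/s
Panel 4-5: Δb = 1.9 m, d̄ = (0.86+0.79)/2 = 0.825, v̄ = (0.20+0.20)/2 = 0.2 → q = 1.9×0.825×0.2 = 0.3135 m³/s
Panel 5-6: Δb = 2.7 m, d̄ = (0.79+0.26)/2 = 0.525, v̄ = (0.20+0.16)/2 = 0.18 → q = 2.7×0.525×0.18 = 0.2552 m³/s
Q = Σ q = 3.137 m³/s

3.14 m³/s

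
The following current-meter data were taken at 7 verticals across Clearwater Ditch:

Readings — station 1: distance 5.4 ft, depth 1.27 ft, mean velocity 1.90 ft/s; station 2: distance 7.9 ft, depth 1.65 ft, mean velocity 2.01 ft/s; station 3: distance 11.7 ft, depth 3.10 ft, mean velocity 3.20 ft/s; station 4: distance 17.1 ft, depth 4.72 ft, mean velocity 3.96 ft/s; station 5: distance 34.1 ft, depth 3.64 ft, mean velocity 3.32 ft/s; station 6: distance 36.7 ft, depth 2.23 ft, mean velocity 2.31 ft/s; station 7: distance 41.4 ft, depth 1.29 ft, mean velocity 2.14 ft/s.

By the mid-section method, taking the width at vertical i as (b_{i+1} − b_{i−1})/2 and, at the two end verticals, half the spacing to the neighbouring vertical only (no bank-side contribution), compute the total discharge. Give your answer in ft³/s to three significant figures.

412 ft³/s

w_1 = (7.9 − 5.4)/2 = 1.25 ft; q_1 = 1.90 × 1.27 × 1.25 = 3.016 ft³/s
w_2 = (11.7 − 5.4)/2 = 3.15 ft; q_2 = 2.01 × 1.65 × 3.15 = 10.45 ft³/s
w_3 = (17.1 − 7.9)/2 = 4.6 ft; q_3 = 3.20 × 3.10 × 4.6 = 45.63 ft³/s
w_4 = (34.1 − 11.7)/2 = 11.2 ft; q_4 = 3.96 × 4.72 × 11.2 = 209.3 ft³/s
w_5 = (36.7 − 17.1)/2 = 9.8 ft; q_5 = 3.32 × 3.64 × 9.8 = 118.4 ft³/s
w_6 = (41.4 − 34.1)/2 = 3.65 ft; q_6 = 2.31 × 2.23 × 3.65 = 18.80 ft³/s
w_7 = (41.4 − 36.7)/2 = 2.35 ft; q_7 = 2.14 × 1.29 × 2.35 = 6.487 ft³/s
Q = Σ qᵢ = 412.2 ft³/s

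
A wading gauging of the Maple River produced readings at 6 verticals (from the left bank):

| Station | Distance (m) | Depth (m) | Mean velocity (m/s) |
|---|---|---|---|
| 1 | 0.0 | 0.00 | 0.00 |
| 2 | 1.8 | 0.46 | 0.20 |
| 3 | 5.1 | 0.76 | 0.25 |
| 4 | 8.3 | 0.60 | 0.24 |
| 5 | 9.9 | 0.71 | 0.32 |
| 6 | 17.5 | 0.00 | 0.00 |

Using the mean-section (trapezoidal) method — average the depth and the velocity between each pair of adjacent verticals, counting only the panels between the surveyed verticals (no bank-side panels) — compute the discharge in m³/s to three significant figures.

Panel 1-2: Δb = 1.8 m, d̄ = (0.00+0.46)/2 = 0.23, v̄ = (0.00+0.20)/2 = 0.1 → q = 1.8×0.23×0.1 = 0.04140 m³/s
Panel 2-3: Δb = 3.3 m, d̄ = (0.46+0.76)/2 = 0.61, v̄ = (0.20+0.25)/2 = 0.225 → q = 3.3×0.61×0.225 = 0.4529 m³/s
Panel 3-4: Δb = 3.2 m, d̄ = (0.76+0.60)/2 = 0.68, v̄ = (0.25+0.24)/2 = 0.245 → q = 3.2×0.68×0.245 = 0.5331 m³/s
Panel 4-5: Δb = 1.6 m, d̄ = (0.60+0.71)/2 = 0.655, v̄ = (0.24+0.32)/2 = 0.28 → q = 1.6×0.655×0.28 = 0.2934 m³/s
Panel 5-6: Δb = 7.6 m, d̄ = (0.71+0.00)/2 = 0.355, v̄ = (0.32+0.00)/2 = 0.16 → q = 7.6×0.355×0.16 = 0.4317 m³/s
Q = Σ q = 1.753 m³/s

1.75 m³/s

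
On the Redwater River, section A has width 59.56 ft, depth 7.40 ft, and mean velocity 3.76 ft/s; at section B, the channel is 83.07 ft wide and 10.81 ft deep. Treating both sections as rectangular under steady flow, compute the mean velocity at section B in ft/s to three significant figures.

1.85 ft/s

Q = A₁V₁ = (59.56×7.40) × 3.76 = 1657 ft³/s
A₂ = 83.07 × 10.81 = 898.0 ft²
V₂ = Q/A₂ = 1657/898.0 = 1.845 ft/s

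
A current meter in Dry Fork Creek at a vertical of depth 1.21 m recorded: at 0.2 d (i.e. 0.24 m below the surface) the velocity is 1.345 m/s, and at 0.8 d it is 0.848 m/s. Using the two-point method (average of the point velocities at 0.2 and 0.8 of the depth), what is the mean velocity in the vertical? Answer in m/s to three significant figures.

v̄ = (1.345 + 0.848) / 2 = 1.097 m/s

1.10 m/s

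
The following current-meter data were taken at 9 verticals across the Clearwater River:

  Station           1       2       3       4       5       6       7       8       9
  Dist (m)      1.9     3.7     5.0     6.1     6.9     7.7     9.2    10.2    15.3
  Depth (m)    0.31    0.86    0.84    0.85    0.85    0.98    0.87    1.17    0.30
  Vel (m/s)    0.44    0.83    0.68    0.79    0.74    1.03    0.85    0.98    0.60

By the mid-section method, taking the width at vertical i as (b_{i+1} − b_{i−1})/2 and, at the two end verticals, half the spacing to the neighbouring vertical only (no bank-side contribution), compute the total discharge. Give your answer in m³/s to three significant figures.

9.10 m³/s

w_1 = (3.7 − 1.9)/2 = 0.9 m; q_1 = 0.44 × 0.31 × 0.9 = 0.1228 m³/s
w_2 = (5.0 − 1.9)/2 = 1.55 m; q_2 = 0.83 × 0.86 × 1.55 = 1.106 m³/s
w_3 = (6.1 − 3.7)/2 = 1.2 m; q_3 = 0.68 × 0.84 × 1.2 = 0.6854 m³/s
w_4 = (6.9 − 5.0)/2 = 0.95 m; q_4 = 0.79 × 0.85 × 0.95 = 0.6379 m³/s
w_5 = (7.7 − 6.1)/2 = 0.8 m; q_5 = 0.74 × 0.85 × 0.8 = 0.5032 m³/s
w_6 = (9.2 − 6.9)/2 = 1.15 m; q_6 = 1.03 × 0.98 × 1.15 = 1.161 m³/s
w_7 = (10.2 − 7.7)/2 = 1.25 m; q_7 = 0.85 × 0.87 × 1.25 = 0.9244 m³/s
w_8 = (15.3 − 9.2)/2 = 3.05 m; q_8 = 0.98 × 1.17 × 3.05 = 3.497 m³/s
w_9 = (15.3 − 10.2)/2 = 2.55 m; q_9 = 0.60 × 0.30 × 2.55 = 0.4590 m³/s
Q = Σ qᵢ = 9.097 m³/s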